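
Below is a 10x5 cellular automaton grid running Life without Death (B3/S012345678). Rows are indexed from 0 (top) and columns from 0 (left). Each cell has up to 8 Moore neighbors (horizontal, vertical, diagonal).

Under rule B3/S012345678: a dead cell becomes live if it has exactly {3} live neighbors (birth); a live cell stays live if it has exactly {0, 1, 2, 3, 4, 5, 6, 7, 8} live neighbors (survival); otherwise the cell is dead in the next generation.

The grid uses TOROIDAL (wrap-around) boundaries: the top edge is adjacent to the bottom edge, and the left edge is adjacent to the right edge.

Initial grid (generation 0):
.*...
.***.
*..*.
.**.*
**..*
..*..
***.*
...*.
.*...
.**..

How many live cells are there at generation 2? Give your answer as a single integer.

Simulating step by step:
Generation 0 (given above): 21 live cells
Generation 1: 27 live cells
**.*.
*****
*..*.
.**.*
**..*
..*..
***.*
...**
.*...
***..
Generation 2: 30 live cells
**.*.
*****
*..*.
.**.*
**..*
..*..
***.*
...**
.*.**
***.*
Population at generation 2: 30

Answer: 30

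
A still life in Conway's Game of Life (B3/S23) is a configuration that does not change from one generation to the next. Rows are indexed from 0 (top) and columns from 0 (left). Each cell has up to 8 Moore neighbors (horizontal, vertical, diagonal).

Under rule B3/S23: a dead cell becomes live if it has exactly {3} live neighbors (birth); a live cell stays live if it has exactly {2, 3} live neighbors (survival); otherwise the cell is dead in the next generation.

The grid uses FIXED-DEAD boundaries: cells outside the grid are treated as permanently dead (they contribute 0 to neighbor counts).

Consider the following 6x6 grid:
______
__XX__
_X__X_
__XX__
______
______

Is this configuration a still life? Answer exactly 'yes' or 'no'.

Answer: yes

Derivation:
Compute generation 1 and compare to generation 0 (given above):
Generation 1:
______
__XX__
_X__X_
__XX__
______
______
The grids are IDENTICAL -> still life.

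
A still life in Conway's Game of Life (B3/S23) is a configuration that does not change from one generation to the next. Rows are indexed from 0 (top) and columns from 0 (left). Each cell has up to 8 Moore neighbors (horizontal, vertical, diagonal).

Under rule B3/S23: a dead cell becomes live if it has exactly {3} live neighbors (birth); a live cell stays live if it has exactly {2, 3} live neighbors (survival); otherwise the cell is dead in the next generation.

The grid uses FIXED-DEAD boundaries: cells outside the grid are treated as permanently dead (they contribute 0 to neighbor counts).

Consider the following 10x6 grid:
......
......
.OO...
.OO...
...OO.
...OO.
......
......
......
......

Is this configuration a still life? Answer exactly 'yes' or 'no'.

Answer: no

Derivation:
Compute generation 1 and compare to generation 0 (given above):
Generation 1:
......
......
.OO...
.O....
....O.
...OO.
......
......
......
......
Cell (3,2) differs: gen0=1 vs gen1=0 -> NOT a still life.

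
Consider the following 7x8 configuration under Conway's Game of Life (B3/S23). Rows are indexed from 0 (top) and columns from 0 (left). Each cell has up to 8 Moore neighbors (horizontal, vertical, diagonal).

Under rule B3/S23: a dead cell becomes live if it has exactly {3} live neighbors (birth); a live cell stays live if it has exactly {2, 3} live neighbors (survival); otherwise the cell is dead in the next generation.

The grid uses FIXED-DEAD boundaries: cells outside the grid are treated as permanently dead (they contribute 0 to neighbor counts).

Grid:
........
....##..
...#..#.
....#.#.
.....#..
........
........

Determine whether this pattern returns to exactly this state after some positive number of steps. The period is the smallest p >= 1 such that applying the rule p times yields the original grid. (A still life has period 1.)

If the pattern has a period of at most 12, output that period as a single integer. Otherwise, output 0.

Simulating and comparing each generation to the original:
Gen 0 (original, given above): 7 live cells
Gen 1: 7 live cells, MATCHES original -> period = 1

Answer: 1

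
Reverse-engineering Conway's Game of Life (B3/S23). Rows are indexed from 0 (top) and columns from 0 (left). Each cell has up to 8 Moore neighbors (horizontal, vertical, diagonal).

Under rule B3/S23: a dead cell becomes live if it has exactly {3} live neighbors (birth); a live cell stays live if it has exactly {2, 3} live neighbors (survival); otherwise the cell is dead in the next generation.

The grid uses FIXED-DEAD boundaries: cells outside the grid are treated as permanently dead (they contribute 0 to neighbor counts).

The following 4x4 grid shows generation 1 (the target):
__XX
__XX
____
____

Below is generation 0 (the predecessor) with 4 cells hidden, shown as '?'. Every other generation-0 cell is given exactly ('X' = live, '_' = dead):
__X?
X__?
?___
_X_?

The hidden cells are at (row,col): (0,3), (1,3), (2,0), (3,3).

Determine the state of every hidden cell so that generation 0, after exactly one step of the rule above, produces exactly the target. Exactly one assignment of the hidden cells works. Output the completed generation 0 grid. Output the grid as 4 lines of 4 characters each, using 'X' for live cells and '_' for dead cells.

Answer: __XX
X__X
____
_X__

Derivation:
Hidden generation-0 cells (in order): (0,3), (1,3), (2,0), (3,3).
A hidden cell only influences target cells in its own 3x3 neighborhood. Try each of the 2^4 = 16 assignments, step the completed generation 0 forward once under B3/S23, and compare with the target:
  (0,3)=_ (1,3)=_ (2,0)=_ (3,3)=_ -> step gives (0,2)='_' but target has 'X' -> reject
  (0,3)=_ (1,3)=_ (2,0)=_ (3,3)=X -> step gives (0,2)='_' but target has 'X' -> reject
  (0,3)=_ (1,3)=_ (2,0)=X (3,3)=_ -> step gives (0,2)='_' but target has 'X' -> reject
  (0,3)=_ (1,3)=_ (2,0)=X (3,3)=X -> step gives (0,2)='_' but target has 'X' -> reject
  (0,3)=_ (1,3)=X (2,0)=_ (3,3)=_ -> step gives (0,2)='_' but target has 'X' -> reject
  (0,3)=_ (1,3)=X (2,0)=_ (3,3)=X -> step gives (0,2)='_' but target has 'X' -> reject
  (0,3)=_ (1,3)=X (2,0)=X (3,3)=_ -> step gives (0,2)='_' but target has 'X' -> reject
  (0,3)=_ (1,3)=X (2,0)=X (3,3)=X -> step gives (0,2)='_' but target has 'X' -> reject
  (0,3)=X (1,3)=_ (2,0)=_ (3,3)=_ -> step gives (0,2)='_' but target has 'X' -> reject
  (0,3)=X (1,3)=_ (2,0)=_ (3,3)=X -> step gives (0,2)='_' but target has 'X' -> reject
  (0,3)=X (1,3)=_ (2,0)=X (3,3)=_ -> step gives (0,2)='_' but target has 'X' -> reject
  (0,3)=X (1,3)=_ (2,0)=X (3,3)=X -> step gives (0,2)='_' but target has 'X' -> reject
  (0,3)=X (1,3)=X (2,0)=_ (3,3)=_ -> step reproduces the target at every cell -> ACCEPT
  (0,3)=X (1,3)=X (2,0)=_ (3,3)=X -> step gives (2,2)='X' but target has '_' -> reject
  (0,3)=X (1,3)=X (2,0)=X (3,3)=_ -> step gives (1,1)='X' but target has '_' -> reject
  (0,3)=X (1,3)=X (2,0)=X (3,3)=X -> step gives (1,1)='X' but target has '_' -> reject
Unique solution: (0,3)=live, (1,3)=live, (2,0)=dead, (3,3)=dead.
Check: live-neighbor counts of every cell in the completed generation 0:
1222
0232
2221
1010
Applying B3/S23 to generation 0 with these counts gives:
__XX
__XX
____
____
which matches the target exactly.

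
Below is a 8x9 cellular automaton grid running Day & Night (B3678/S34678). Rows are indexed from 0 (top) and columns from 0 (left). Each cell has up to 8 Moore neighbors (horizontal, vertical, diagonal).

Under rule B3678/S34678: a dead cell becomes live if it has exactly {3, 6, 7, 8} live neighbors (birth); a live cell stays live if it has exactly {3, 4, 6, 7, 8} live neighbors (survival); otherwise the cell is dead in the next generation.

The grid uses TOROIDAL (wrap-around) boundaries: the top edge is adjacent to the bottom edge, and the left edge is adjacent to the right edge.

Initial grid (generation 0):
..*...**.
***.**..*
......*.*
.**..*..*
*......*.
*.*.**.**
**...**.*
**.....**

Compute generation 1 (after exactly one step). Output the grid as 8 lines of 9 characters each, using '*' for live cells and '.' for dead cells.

Answer: ****.****
**.*.*..*
*..**...*
......*.*
*.****.**
.....*.**
*.*.*****
.**..*...

Derivation:
Simulating step by step:
Generation 0 (given above): 32 live cells
Generation 1: 39 live cells
(generation 1 grid is the final answer)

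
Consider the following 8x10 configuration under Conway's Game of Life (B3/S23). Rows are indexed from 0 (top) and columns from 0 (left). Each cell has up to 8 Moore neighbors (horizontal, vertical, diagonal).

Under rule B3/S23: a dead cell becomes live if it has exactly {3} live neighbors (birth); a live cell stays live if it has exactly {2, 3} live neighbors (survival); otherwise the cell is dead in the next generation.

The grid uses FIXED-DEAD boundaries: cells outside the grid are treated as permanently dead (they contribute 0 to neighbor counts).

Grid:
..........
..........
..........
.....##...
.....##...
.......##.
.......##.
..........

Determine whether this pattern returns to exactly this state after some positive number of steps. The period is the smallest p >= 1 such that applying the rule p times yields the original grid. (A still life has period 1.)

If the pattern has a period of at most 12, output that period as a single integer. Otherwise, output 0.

Answer: 2

Derivation:
Simulating and comparing each generation to the original:
Gen 0 (original, given above): 8 live cells
Gen 1: 6 live cells, differs from original
Gen 2: 8 live cells, MATCHES original -> period = 2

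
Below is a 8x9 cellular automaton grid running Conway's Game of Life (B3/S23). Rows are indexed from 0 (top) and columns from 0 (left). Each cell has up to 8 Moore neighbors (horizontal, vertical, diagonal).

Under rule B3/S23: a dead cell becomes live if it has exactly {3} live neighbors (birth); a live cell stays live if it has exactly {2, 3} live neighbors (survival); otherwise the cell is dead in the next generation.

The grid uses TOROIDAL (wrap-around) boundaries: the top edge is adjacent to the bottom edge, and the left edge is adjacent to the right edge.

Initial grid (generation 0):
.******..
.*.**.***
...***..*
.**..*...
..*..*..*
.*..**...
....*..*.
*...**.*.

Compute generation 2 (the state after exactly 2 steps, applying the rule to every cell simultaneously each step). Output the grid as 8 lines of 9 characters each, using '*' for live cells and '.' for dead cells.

Simulating step by step:
Generation 0 (given above): 31 live cells
Generation 1: 25 live cells
.*.......
.*......*
.*......*
***..**..
*.**.**..
...****..
...*....*
.**....**
Generation 2: 26 live cells
(generation 2 grid is the final answer)

Answer: .*.....**
.**......
.......**
...******
*......*.
......**.
*..*.**.*
.**....**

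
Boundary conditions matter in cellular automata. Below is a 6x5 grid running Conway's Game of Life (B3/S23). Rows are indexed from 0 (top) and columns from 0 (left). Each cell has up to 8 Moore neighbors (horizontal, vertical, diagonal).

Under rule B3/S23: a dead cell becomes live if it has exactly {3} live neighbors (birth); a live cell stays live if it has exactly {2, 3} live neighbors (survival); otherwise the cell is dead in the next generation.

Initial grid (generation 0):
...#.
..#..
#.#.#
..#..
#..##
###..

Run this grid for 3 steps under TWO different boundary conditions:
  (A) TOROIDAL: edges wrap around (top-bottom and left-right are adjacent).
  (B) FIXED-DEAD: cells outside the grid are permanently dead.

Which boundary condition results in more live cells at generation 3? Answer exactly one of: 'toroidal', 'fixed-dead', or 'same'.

Answer: fixed-dead

Derivation:
Under TOROIDAL boundary, generation 3:
...##
.##..
#....
.##.#
.....
.##..
Population = 10

Under FIXED-DEAD boundary, generation 3:
.....
.##..
...#.
.###.
#....
####.
Population = 11

Comparison: toroidal=10, fixed-dead=11 -> fixed-dead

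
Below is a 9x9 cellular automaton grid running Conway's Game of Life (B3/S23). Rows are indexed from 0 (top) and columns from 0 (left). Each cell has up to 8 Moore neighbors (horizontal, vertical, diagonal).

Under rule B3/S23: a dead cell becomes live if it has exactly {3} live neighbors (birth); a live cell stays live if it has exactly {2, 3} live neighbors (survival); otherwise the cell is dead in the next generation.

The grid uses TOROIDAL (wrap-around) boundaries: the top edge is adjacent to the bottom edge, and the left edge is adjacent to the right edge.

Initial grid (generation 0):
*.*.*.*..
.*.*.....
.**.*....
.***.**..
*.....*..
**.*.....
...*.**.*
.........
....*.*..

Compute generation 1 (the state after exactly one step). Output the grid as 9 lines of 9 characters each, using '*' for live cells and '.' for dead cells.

Simulating step by step:
Generation 0 (given above): 25 live cells
Generation 1: 34 live cells
(generation 1 grid is the final answer)

Answer: .**.*....
*...**...
*...**...
*..****..
*..****..
***.*****
*.*.*....
....*.**.
...*.....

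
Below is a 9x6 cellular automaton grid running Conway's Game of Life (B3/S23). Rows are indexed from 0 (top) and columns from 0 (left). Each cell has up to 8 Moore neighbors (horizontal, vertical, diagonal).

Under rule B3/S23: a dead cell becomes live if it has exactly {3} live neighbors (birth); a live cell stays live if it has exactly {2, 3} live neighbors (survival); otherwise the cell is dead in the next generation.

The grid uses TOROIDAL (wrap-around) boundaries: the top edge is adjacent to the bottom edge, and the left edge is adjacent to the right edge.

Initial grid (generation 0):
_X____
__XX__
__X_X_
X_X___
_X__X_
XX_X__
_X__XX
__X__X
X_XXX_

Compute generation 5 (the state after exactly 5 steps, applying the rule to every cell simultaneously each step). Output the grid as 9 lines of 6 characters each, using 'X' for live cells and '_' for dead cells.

Answer: ___XX_
______
XXX_X_
X__X__
X_XX_X
_X__X_
_____X
_X____
______

Derivation:
Simulating step by step:
Generation 0 (given above): 21 live cells
Generation 1: 22 live cells
_X__X_
_XXX__
__X___
__X__X
___X_X
_X_X__
_X_XXX
__X___
X_XXXX
Generation 2: 17 live cells
______
_X_X__
______
__XXX_
X__X__
___X_X
XX_XX_
______
X_X_XX
Generation 3: 21 live cells
XXXXXX
______
____X_
__XXX_
_____X
_X_X_X
X_XXXX
__X___
_____X
Generation 4: 23 live cells
XXXXXX
XXX___
____X_
___XXX
X____X
_X_X__
X____X
XXX___
_____X
Generation 5: 16 live cells
(generation 5 grid is the final answer)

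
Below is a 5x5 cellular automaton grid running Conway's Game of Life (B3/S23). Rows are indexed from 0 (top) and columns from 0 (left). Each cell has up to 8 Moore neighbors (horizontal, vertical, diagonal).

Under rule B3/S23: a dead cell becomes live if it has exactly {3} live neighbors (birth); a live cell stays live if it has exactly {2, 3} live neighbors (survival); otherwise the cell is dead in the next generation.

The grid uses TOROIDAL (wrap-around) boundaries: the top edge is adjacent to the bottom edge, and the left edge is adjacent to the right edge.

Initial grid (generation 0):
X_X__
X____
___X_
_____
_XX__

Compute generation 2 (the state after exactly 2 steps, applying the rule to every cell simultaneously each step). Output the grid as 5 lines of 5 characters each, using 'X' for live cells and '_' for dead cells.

Simulating step by step:
Generation 0 (given above): 6 live cells
Generation 1: 7 live cells
X_X__
_X__X
_____
__X__
_XX__
Generation 2: 9 live cells
(generation 2 grid is the final answer)

Answer: X_XX_
XX___
_____
_XX__
__XX_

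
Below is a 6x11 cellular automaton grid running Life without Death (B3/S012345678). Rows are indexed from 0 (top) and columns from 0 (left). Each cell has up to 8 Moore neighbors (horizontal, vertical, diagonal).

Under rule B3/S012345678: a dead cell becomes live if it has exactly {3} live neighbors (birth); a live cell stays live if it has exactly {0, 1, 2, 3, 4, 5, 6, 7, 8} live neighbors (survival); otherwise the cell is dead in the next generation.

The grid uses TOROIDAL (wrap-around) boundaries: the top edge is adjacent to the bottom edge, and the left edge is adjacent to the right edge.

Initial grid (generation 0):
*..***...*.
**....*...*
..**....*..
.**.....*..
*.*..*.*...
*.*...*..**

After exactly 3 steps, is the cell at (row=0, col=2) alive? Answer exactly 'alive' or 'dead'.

Answer: alive

Derivation:
Simulating step by step:
Generation 0 (given above): 24 live cells
Generation 1: 36 live cells
*.*****..*.
**...**..**
..**...***.
.**....**..
*.**.*****.
*.*...*.***
Generation 2: 38 live cells
*.*****..*.
**...**..**
..**...***.
.**.*..**.*
*.**.*****.
*.*...*.***
Generation 3: 43 live cells
*.*****..*.
**...**..**
..****.***.
***.**.**.*
*.********.
*.*...*.***

Cell (0,2) at generation 3: 1 -> alive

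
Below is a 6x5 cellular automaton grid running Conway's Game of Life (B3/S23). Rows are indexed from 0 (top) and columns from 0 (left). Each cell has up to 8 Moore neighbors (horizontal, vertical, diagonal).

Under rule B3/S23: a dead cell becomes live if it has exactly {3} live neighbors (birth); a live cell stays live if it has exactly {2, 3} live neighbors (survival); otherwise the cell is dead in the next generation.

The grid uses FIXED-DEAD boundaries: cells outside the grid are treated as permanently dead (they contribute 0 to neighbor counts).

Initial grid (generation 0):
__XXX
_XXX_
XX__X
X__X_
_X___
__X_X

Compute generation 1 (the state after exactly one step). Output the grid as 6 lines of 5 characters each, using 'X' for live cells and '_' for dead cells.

Answer: _X__X
X____
X___X
X_X__
_XXX_
_____

Derivation:
Simulating step by step:
Generation 0 (given above): 14 live cells
Generation 1: 10 live cells
(generation 1 grid is the final answer)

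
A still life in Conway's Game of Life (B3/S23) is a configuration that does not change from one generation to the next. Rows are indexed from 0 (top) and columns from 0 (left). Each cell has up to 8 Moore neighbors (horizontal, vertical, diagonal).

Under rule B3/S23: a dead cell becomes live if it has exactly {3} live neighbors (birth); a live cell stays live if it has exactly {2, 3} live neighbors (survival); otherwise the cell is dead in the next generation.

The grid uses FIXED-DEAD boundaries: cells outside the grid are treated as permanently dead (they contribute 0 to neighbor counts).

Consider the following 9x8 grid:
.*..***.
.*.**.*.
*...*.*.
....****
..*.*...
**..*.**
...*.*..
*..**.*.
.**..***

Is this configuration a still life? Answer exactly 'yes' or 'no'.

Answer: no

Derivation:
Compute generation 1 and compare to generation 0 (given above):
Generation 1:
..***.*.
****..**
........
....*.**
.*..*...
.**.*.*.
****...*
.*.*...*
.*******
Cell (0,1) differs: gen0=1 vs gen1=0 -> NOT a still life.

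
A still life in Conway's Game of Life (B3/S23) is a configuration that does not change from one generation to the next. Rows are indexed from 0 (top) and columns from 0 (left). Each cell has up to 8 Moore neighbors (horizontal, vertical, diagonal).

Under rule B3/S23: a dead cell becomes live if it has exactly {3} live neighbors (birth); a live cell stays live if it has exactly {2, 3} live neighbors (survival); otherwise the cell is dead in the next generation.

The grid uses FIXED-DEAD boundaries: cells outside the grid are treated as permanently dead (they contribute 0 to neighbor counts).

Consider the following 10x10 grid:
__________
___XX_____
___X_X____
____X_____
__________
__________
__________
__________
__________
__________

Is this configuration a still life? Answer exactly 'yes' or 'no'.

Answer: yes

Derivation:
Compute generation 1 and compare to generation 0 (given above):
Generation 1:
__________
___XX_____
___X_X____
____X_____
__________
__________
__________
__________
__________
__________
The grids are IDENTICAL -> still life.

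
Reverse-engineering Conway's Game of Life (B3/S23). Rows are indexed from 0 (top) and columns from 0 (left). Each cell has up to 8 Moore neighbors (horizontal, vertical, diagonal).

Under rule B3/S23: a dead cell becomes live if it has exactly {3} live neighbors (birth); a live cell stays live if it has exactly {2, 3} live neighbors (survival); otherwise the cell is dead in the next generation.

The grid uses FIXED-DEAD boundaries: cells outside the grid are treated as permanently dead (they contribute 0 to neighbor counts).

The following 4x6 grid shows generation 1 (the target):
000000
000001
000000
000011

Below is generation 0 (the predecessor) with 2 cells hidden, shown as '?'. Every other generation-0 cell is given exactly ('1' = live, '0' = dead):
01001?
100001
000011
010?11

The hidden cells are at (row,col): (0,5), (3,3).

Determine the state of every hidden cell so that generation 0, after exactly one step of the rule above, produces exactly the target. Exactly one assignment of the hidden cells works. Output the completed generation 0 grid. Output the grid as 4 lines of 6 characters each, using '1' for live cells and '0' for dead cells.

Answer: 010010
100001
000011
010011

Derivation:
Hidden generation-0 cells (in order): (0,5), (3,3).
A hidden cell only influences target cells in its own 3x3 neighborhood. Try each of the 2^2 = 4 assignments, step the completed generation 0 forward once under B3/S23, and compare with the target:
  (0,5)=0 (3,3)=0 -> step reproduces the target at every cell -> ACCEPT
  (0,5)=0 (3,3)=1 -> step gives (2,3)='1' but target has '0' -> reject
  (0,5)=1 (3,3)=0 -> step gives (0,4)='1' but target has '0' -> reject
  (0,5)=1 (3,3)=1 -> step gives (0,4)='1' but target has '0' -> reject
Unique solution: (0,5)=dead, (3,3)=dead.
Check: live-neighbor counts of every cell in the completed generation 0:
211112
121243
221244
101233
Applying B3/S23 to generation 0 with these counts gives:
000000
000001
000000
000011
which matches the target exactly.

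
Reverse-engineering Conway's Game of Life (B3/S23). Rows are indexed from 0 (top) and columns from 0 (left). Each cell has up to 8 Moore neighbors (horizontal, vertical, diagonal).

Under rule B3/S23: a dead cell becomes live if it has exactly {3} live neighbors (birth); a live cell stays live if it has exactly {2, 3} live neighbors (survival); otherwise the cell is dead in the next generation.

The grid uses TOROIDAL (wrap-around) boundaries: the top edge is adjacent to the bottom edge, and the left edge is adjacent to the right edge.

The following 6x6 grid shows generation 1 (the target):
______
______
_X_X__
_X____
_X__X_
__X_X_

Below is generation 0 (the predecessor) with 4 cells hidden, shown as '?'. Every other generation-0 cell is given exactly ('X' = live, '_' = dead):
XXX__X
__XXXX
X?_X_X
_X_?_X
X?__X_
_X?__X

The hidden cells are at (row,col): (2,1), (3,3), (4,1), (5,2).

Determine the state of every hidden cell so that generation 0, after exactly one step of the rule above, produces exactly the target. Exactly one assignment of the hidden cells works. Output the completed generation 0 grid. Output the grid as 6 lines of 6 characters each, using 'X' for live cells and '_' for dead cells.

Answer: XXX__X
__XXXX
X__X_X
_X___X
X___X_
_X___X

Derivation:
Hidden generation-0 cells (in order): (2,1), (3,3), (4,1), (5,2).
A hidden cell only influences target cells in its own 3x3 neighborhood. Try each of the 2^4 = 16 assignments, step the completed generation 0 forward once under B3/S23, and compare with the target:
  (2,1)=_ (3,3)=_ (4,1)=_ (5,2)=_ -> step reproduces the target at every cell -> ACCEPT
  (2,1)=_ (3,3)=_ (4,1)=_ (5,2)=X -> step gives (4,1)='_' but target has 'X' -> reject
  (2,1)=_ (3,3)=_ (4,1)=X (5,2)=_ -> step gives (3,2)='X' but target has '_' -> reject
  (2,1)=_ (3,3)=_ (4,1)=X (5,2)=X -> step gives (3,2)='X' but target has '_' -> reject
  (2,1)=_ (3,3)=X (4,1)=_ (5,2)=_ -> step gives (2,3)='_' but target has 'X' -> reject
  (2,1)=_ (3,3)=X (4,1)=_ (5,2)=X -> step gives (2,3)='_' but target has 'X' -> reject
  (2,1)=_ (3,3)=X (4,1)=X (5,2)=_ -> step gives (2,3)='_' but target has 'X' -> reject
  (2,1)=_ (3,3)=X (4,1)=X (5,2)=X -> step gives (2,3)='_' but target has 'X' -> reject
  (2,1)=X (3,3)=_ (4,1)=_ (5,2)=_ -> step gives (3,2)='X' but target has '_' -> reject
  (2,1)=X (3,3)=_ (4,1)=_ (5,2)=X -> step gives (3,2)='X' but target has '_' -> reject
  (2,1)=X (3,3)=_ (4,1)=X (5,2)=_ -> step gives (3,1)='_' but target has 'X' -> reject
  (2,1)=X (3,3)=_ (4,1)=X (5,2)=X -> step gives (3,1)='_' but target has 'X' -> reject
  (2,1)=X (3,3)=X (4,1)=_ (5,2)=_ -> step gives (2,3)='_' but target has 'X' -> reject
  (2,1)=X (3,3)=X (4,1)=_ (5,2)=X -> step gives (2,3)='_' but target has 'X' -> reject
  (2,1)=X (3,3)=X (4,1)=X (5,2)=_ -> step gives (2,3)='_' but target has 'X' -> reject
  (2,1)=X (3,3)=X (4,1)=X (5,2)=X -> step gives (2,3)='_' but target has 'X' -> reject
Unique solution: (2,1)=dead, (3,3)=dead, (4,1)=dead, (5,2)=dead.
Check: live-neighbor counts of every cell in the completed generation 0:
544454
654455
434364
522244
432124
643234
Applying B3/S23 to generation 0 with these counts gives:
______
______
_X_X__
_X____
_X__X_
__X_X_
which matches the target exactly.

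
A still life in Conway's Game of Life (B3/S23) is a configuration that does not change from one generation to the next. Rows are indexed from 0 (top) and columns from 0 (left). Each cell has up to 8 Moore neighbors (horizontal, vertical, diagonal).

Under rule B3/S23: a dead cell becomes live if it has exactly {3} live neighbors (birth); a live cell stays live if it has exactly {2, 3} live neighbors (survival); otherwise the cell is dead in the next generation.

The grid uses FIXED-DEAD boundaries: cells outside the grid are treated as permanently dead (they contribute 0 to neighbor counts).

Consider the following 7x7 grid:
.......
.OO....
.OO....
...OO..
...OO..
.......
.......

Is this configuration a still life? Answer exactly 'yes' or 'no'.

Compute generation 1 and compare to generation 0 (given above):
Generation 1:
.......
.OO....
.O.....
....O..
...OO..
.......
.......
Cell (2,2) differs: gen0=1 vs gen1=0 -> NOT a still life.

Answer: no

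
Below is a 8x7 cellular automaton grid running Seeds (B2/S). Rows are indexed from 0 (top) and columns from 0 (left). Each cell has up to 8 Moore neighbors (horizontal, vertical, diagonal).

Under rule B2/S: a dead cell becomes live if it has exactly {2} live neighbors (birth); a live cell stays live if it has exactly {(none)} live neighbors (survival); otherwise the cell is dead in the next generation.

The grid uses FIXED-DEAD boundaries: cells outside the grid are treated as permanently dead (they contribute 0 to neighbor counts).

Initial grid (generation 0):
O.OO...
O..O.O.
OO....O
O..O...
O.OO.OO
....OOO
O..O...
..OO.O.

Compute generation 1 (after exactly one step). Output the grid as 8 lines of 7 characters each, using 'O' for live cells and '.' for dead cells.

Answer: .......
......O
...O.O.
.......
.......
O......
.O.....
.O.....

Derivation:
Simulating step by step:
Generation 0 (given above): 24 live cells
Generation 1: 6 live cells
(generation 1 grid is the final answer)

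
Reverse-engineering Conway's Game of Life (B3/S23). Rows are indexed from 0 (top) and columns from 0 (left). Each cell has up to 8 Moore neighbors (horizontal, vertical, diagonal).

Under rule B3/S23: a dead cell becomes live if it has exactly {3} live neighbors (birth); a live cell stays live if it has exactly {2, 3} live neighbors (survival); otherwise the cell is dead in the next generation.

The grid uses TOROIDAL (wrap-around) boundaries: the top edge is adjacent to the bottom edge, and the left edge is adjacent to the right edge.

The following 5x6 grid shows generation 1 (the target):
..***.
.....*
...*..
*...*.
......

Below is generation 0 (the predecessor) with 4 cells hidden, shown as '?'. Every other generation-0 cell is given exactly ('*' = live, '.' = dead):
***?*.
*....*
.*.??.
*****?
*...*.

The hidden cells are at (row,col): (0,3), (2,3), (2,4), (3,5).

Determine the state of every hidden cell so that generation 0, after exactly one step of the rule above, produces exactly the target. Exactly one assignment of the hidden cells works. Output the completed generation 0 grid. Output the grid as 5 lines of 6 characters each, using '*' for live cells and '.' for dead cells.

Answer: *****.
*....*
.*.*..
*****.
*...*.

Derivation:
Hidden generation-0 cells (in order): (0,3), (2,3), (2,4), (3,5).
A hidden cell only influences target cells in its own 3x3 neighborhood. Try each of the 2^4 = 16 assignments, step the completed generation 0 forward once under B3/S23, and compare with the target:
  (0,3)=. (2,3)=. (2,4)=. (3,5)=. -> step gives (0,2)='.' but target has '*' -> reject
  (0,3)=. (2,3)=. (2,4)=. (3,5)=* -> step gives (0,2)='.' but target has '*' -> reject
  (0,3)=. (2,3)=. (2,4)=* (3,5)=. -> step gives (0,2)='.' but target has '*' -> reject
  (0,3)=. (2,3)=. (2,4)=* (3,5)=* -> step gives (0,2)='.' but target has '*' -> reject
  (0,3)=. (2,3)=* (2,4)=. (3,5)=. -> step gives (0,2)='.' but target has '*' -> reject
  (0,3)=. (2,3)=* (2,4)=. (3,5)=* -> step gives (0,2)='.' but target has '*' -> reject
  (0,3)=. (2,3)=* (2,4)=* (3,5)=. -> step gives (0,2)='.' but target has '*' -> reject
  (0,3)=. (2,3)=* (2,4)=* (3,5)=* -> step gives (0,2)='.' but target has '*' -> reject
  (0,3)=* (2,3)=. (2,4)=. (3,5)=. -> step gives (1,3)='*' but target has '.' -> reject
  (0,3)=* (2,3)=. (2,4)=. (3,5)=* -> step gives (1,3)='*' but target has '.' -> reject
  (0,3)=* (2,3)=. (2,4)=* (3,5)=. -> step gives (1,5)='.' but target has '*' -> reject
  (0,3)=* (2,3)=. (2,4)=* (3,5)=* -> step gives (1,5)='.' but target has '*' -> reject
  (0,3)=* (2,3)=* (2,4)=. (3,5)=. -> step reproduces the target at every cell -> ACCEPT
  (0,3)=* (2,3)=* (2,4)=. (3,5)=* -> step gives (3,0)='.' but target has '*' -> reject
  (0,3)=* (2,3)=* (2,4)=* (3,5)=. -> step gives (1,5)='.' but target has '*' -> reject
  (0,3)=* (2,3)=* (2,4)=* (3,5)=* -> step gives (1,5)='.' but target has '*' -> reject
Unique solution: (0,3)=live, (2,3)=live, (2,4)=dead, (3,5)=dead.
Check: live-neighbor counts of every cell in the completed generation 0:
442336
455443
545344
344434
476746
Applying B3/S23 to generation 0 with these counts gives:
..***.
.....*
...*..
*...*.
......
which matches the target exactly.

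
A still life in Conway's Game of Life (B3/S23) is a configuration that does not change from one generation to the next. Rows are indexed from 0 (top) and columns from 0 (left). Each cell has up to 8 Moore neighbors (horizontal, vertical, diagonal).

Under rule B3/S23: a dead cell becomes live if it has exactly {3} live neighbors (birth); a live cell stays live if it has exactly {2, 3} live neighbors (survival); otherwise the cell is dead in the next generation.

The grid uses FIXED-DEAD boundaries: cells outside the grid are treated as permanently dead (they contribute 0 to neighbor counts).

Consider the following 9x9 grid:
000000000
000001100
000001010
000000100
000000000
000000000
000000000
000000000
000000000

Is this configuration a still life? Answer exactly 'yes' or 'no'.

Answer: yes

Derivation:
Compute generation 1 and compare to generation 0 (given above):
Generation 1:
000000000
000001100
000001010
000000100
000000000
000000000
000000000
000000000
000000000
The grids are IDENTICAL -> still life.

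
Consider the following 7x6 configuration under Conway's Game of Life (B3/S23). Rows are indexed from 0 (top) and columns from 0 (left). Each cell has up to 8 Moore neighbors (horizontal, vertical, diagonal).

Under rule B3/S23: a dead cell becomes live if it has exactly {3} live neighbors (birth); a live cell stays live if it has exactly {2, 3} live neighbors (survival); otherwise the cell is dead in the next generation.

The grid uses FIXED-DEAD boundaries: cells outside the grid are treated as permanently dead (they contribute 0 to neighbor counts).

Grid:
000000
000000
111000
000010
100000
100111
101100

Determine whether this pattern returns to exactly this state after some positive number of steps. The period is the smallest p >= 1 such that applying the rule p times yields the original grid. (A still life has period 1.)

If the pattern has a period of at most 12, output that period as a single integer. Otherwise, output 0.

Answer: 0

Derivation:
Simulating and comparing each generation to the original:
Gen 0 (original, given above): 12 live cells
Gen 1: 12 live cells, differs from original
Gen 2: 7 live cells, differs from original
Gen 3: 4 live cells, differs from original
Gen 4: 3 live cells, differs from original
Gen 5: 4 live cells, differs from original
Gen 6: 4 live cells, differs from original
Gen 7: 4 live cells, differs from original
Gen 8: 4 live cells, differs from original
Gen 9: 4 live cells, differs from original
Gen 10: 4 live cells, differs from original
Gen 11: 4 live cells, differs from original
Gen 12: 4 live cells, differs from original
No period found within 12 steps.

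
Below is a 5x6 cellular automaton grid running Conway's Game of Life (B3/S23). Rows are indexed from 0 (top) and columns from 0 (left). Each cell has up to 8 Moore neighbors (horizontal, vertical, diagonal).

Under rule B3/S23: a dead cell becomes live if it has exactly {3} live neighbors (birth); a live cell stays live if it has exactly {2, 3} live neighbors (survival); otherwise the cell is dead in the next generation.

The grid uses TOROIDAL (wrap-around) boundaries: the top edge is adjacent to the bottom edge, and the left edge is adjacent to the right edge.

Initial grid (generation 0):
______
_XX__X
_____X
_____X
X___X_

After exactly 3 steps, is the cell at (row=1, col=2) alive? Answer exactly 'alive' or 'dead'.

Answer: dead

Derivation:
Simulating step by step:
Generation 0 (given above): 7 live cells
Generation 1: 10 live cells
XX___X
X_____
____XX
X___XX
_____X
Generation 2: 7 live cells
_X___X
_X__X_
____X_
X_____
_X____
Generation 3: 7 live cells
_XX___
X___XX
_____X
______
_X____

Cell (1,2) at generation 3: 0 -> dead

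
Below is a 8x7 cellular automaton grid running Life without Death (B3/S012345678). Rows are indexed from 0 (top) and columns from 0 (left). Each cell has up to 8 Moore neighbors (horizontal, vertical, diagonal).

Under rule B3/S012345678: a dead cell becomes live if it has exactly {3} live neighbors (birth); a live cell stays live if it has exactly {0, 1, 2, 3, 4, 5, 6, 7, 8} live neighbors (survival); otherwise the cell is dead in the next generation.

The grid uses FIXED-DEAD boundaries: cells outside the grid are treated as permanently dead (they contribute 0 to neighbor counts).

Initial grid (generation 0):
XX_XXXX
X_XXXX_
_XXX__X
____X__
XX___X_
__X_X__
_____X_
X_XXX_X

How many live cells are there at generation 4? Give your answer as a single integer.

Answer: 42

Derivation:
Simulating step by step:
Generation 0 (given above): 27 live cells
Generation 1: 37 live cells
XX_XXXX
X_XXXX_
_XXX__X
X__XXX_
XX_XXX_
_XX_XX_
_XX__X_
X_XXXXX
Generation 2: 42 live cells
XX_XXXX
X_XXXX_
XXXX__X
X__XXXX
XX_XXXX
_XX_XXX
XXX__X_
X_XXXXX
Generation 3: 42 live cells
XX_XXXX
X_XXXX_
XXXX__X
X__XXXX
XX_XXXX
_XX_XXX
XXX__X_
X_XXXXX
Generation 4: 42 live cells
XX_XXXX
X_XXXX_
XXXX__X
X__XXXX
XX_XXXX
_XX_XXX
XXX__X_
X_XXXXX
Population at generation 4: 42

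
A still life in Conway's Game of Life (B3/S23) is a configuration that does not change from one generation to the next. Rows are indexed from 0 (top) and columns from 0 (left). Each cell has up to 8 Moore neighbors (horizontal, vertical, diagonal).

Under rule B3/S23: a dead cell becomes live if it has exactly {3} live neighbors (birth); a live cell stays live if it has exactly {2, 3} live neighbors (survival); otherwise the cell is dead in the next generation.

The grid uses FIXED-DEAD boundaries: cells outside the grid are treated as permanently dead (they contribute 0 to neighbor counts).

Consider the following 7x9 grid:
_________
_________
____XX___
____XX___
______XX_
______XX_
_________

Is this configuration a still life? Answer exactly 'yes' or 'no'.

Compute generation 1 and compare to generation 0 (given above):
Generation 1:
_________
_________
____XX___
____X____
_______X_
______XX_
_________
Cell (3,5) differs: gen0=1 vs gen1=0 -> NOT a still life.

Answer: no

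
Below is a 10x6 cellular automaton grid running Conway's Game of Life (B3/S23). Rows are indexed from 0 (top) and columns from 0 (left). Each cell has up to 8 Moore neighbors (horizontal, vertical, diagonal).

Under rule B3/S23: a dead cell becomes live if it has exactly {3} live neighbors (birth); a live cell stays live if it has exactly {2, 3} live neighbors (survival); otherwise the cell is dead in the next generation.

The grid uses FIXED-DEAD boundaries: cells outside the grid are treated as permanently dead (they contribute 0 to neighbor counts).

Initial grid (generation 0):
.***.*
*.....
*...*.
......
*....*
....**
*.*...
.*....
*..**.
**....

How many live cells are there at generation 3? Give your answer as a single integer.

Simulating step by step:
Generation 0 (given above): 19 live cells
Generation 1: 20 live cells
.**...
*.***.
......
......
....**
.*..**
.*....
****..
*.*...
**....
Generation 2: 16 live cells
.**...
..**..
...*..
......
....**
....**
...**.
*..*..
...*..
**....
Generation 3: 17 live cells
.***..
.*.*..
..**..
....*.
....**
......
...*.*
..**..
***...
......
Population at generation 3: 17

Answer: 17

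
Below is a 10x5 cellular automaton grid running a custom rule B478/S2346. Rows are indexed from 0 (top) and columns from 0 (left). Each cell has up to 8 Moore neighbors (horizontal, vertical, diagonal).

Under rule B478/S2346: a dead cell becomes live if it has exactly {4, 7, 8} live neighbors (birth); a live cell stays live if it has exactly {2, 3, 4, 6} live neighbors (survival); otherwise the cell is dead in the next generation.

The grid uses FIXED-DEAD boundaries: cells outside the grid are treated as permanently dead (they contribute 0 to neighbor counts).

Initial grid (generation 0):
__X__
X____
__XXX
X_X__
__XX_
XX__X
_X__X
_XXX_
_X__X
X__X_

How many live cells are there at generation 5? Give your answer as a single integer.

Answer: 21

Derivation:
Simulating step by step:
Generation 0 (given above): 21 live cells
Generation 1: 23 live cells
_____
___X_
_XXX_
_XX__
__XX_
XXXXX
XX_XX
_XXX_
_X_XX
_____
Generation 2: 22 live cells
_____
__XX_
_X_X_
_XX__
__X__
X_XXX
XXXXX
XXX__
_X_XX
_____
Generation 3: 21 live cells
_____
__XX_
_X_X_
_XX__
__X__
X__XX
X_XXX
XXX_X
_XXX_
_____
Generation 4: 24 live cells
_____
__XX_
_X_X_
_XX__
_XXX_
_XX_X
X_XXX
XXXXX
_XXX_
_____
Generation 5: 21 live cells
_____
__XX_
_X_X_
_XXX_
__XX_
__XXX
XXX_X
XX__X
_X_X_
_____
Population at generation 5: 21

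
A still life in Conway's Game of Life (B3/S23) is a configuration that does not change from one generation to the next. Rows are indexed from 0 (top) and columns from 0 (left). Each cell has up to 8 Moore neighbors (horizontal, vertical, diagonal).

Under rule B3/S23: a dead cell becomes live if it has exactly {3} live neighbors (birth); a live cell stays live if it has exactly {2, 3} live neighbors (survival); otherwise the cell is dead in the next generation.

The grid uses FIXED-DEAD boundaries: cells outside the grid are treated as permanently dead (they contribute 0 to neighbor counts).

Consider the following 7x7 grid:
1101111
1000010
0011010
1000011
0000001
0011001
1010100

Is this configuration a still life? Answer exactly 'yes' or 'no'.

Answer: no

Derivation:
Compute generation 1 and compare to generation 0 (given above):
Generation 1:
1100111
1000000
0100010
0000111
0000001
0111010
0110000
Cell (0,3) differs: gen0=1 vs gen1=0 -> NOT a still life.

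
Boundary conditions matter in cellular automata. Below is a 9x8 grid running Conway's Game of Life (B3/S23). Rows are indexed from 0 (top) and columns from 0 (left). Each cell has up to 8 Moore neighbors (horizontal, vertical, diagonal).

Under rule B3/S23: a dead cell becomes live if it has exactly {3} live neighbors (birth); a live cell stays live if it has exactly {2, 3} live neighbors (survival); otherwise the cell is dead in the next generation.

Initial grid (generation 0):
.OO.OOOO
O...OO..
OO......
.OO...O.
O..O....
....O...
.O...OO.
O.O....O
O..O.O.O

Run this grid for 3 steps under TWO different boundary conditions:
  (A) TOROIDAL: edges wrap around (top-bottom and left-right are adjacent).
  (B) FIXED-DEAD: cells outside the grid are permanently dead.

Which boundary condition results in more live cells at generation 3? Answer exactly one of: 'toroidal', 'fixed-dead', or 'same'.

Under TOROIDAL boundary, generation 3:
OOO.O...
O..O.O..
OO.O..O.
....O.O.
O.O....O
.....OOO
........
...O..OO
...OO...
Population = 24

Under FIXED-DEAD boundary, generation 3:
........
.O.OOO..
........
.O..O...
.O......
OO...O..
OO....O.
O.OOOOO.
.O...OO.
Population = 22

Comparison: toroidal=24, fixed-dead=22 -> toroidal

Answer: toroidal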